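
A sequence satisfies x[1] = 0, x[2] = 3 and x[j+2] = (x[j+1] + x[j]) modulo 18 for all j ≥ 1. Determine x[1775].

We have x[1] = 0; x[2] = 3; x[3] = 3; x[4] = 6; x[5] = 9; x[6] = 15; x[7] = 6; x[8] = 3; x[9] = 9; x[10] = 12; x[11] = 3; x[12] = 15; x[13] = 0; x[14] = 15; x[15] = 15; x[16] = 12; x[17] = 9; x[18] = 3; x[19] = 12; x[20] = 15; x[21] = 9; x[22] = 6; x[23] = 15; x[24] = 3; x[25] = 0; x[26] = 3.
The sequence repeats with period 24.
(1775 - 1) mod 24 = 22, so x[1775] = x[23] = 15.

15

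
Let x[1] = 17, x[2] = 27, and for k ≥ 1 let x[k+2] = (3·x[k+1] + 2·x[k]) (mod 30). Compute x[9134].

We have x[1] = 17, x[2] = 27, x[3] = 25, x[4] = 9, x[5] = 17, x[6] = 9, x[7] = 1, x[8] = 21, x[9] = 5, x[10] = 27, x[11] = 1, x[12] = 27, x[13] = 23, x[14] = 3, x[15] = 25, x[16] = 21, x[17] = 23, x[18] = 21, x[19] = 19, x[20] = 9, x[21] = 5, x[22] = 3, x[23] = 19, x[24] = 3, x[25] = 17, x[26] = 27.
The sequence repeats with period 24.
(9134 - 1) mod 24 = 13, so x[9134] = x[14] = 3.

3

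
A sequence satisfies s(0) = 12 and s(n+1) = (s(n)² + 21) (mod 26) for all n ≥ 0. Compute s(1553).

11

Computing terms: s(0) = 12; s(1) = 9; s(2) = 24; s(3) = 25; s(4) = 22; s(5) = 11; s(6) = 12.
Since s(6) = s(0) = 12, the sequence is periodic with period 6.
So s(1553) = s(0 + ((1553-0) mod 6)) = s(5) = 11.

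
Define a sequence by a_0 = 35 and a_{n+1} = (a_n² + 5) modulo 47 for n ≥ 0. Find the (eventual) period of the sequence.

9

Listing terms: a_0 = 35, a_1 = 8, a_2 = 22, a_3 = 19, a_4 = 37, a_5 = 11, a_6 = 32, a_7 = 42, a_8 = 30, a_9 = 12, a_{10} = 8.
Since a_{10} = a_1 = 8, the sequence is eventually periodic: after a pre-period of length 1 it cycles with period 9.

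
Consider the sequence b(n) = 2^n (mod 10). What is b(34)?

4

b(1) = 2; b(2) = 4; b(3) = 8; b(4) = 6; b(5) = 2.
Since b(5) = b(1) = 2, the sequence is periodic with period 4.
So b(34) = b(1 + ((34-1) mod 4)) = b(2) = 4.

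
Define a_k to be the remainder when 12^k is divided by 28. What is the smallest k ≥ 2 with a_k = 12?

7

a_1 = 12, a_2 = 4, a_3 = 20, a_4 = 16, a_5 = 24, a_6 = 8, a_7 = 12.
Since a_7 = a_1 = 12, the sequence is periodic with period 6.
The value 12 next appears (with k ≥ 2) at a_7.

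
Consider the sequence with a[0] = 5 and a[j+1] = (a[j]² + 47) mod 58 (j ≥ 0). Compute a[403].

52

a[0] = 5, a[1] = 14, a[2] = 11, a[3] = 52, a[4] = 25, a[5] = 34, a[6] = 43, a[7] = 40, a[8] = 23, a[9] = 54, a[10] = 5.
Since a[10] = a[0] = 5, the sequence is periodic with period 10.
(403 - 0) mod 10 = 3, so a[403] = a[3] = 52.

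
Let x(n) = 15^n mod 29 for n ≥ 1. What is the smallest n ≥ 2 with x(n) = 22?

x(1) = 15, x(2) = 22, x(3) = 11, x(4) = 20, x(5) = 10, x(6) = 5, x(7) = 17, x(8) = 23, x(9) = 26, x(10) = 13, x(11) = 21, x(12) = 25, x(13) = 27, x(14) = 28, x(15) = 14, x(16) = 7, x(17) = 18, x(18) = 9, x(19) = 19, x(20) = 24, x(21) = 12, x(22) = 6, x(23) = 3, x(24) = 16, x(25) = 8, x(26) = 4, x(27) = 2, x(28) = 1, x(29) = 15.
Since x(29) = x(1) = 15, the sequence is periodic with period 28.
The value 22 first appears (with n ≥ 2) at x(2).

2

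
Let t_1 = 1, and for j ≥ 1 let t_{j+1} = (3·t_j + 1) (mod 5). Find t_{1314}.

4

We have t_1 = 1,  t_2 = 4,  t_3 = 3,  t_4 = 0,  t_5 = 1.
Since t_5 = t_1 = 1, the sequence is periodic with period 4.
So t_{1314} = t_{1 + ((1314-1) mod 4)} = t_2 = 4.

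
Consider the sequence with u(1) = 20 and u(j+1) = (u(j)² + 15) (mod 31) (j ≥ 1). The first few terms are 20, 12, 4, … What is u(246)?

We have u(1) = 20; u(2) = 12; u(3) = 4; u(4) = 0; u(5) = 15; u(6) = 23; u(7) = 17; u(8) = 25; u(9) = 20.
The sequence repeats with period 8.
(246 - 1) mod 8 = 5, so u(246) = u(6) = 23.

23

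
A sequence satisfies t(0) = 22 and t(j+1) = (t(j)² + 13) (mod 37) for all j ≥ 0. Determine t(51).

Computing terms: t(0) = 22; t(1) = 16; t(2) = 10; t(3) = 2; t(4) = 17; t(5) = 6; t(6) = 12; t(7) = 9; t(8) = 20; t(9) = 6.
Since t(9) = t(5) = 6, the sequence is eventually periodic: after a pre-period of length 5 it cycles with period 4.
For j ≥ 5, t(j) depends only on (j - 5) mod 4. (51 - 5) mod 4 = 2, so t(51) = t(7) = 9.

9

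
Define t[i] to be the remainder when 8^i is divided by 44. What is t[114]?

4

t[0] = 1,  t[1] = 8,  t[2] = 20,  t[3] = 28,  t[4] = 4,  t[5] = 32,  t[6] = 36,  t[7] = 24,  t[8] = 16,  t[9] = 40,  t[10] = 12,  t[11] = 8.
Since t[11] = t[1] = 8, the sequence is eventually periodic: after a pre-period of length 1 it cycles with period 10.
For i ≥ 1, t[i] depends only on (i - 1) mod 10. (114 - 1) mod 10 = 3, so t[114] = t[4] = 4.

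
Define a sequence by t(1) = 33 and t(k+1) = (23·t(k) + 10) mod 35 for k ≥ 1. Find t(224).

Listing terms: t(1) = 33,  t(2) = 34,  t(3) = 22,  t(4) = 26,  t(5) = 13,  t(6) = 29,  t(7) = 12,  t(8) = 6,  t(9) = 8,  t(10) = 19,  t(11) = 27,  t(12) = 1,  t(13) = 33.
Since t(13) = t(1) = 33, the sequence is periodic with period 12.
So t(224) = t(1 + ((224-1) mod 12)) = t(8) = 6.

6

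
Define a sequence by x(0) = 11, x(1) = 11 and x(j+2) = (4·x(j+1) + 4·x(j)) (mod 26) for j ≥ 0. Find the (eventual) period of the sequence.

We have x(0) = 11, x(1) = 11, x(2) = 10, x(3) = 6, x(4) = 12, x(5) = 20, x(6) = 24, x(7) = 20, x(8) = 20, x(9) = 4, x(10) = 18, x(11) = 10, x(12) = 8, x(13) = 20, x(14) = 8, x(15) = 8, x(16) = 12, x(17) = 2, x(18) = 4, x(19) = 24, x(20) = 8, x(21) = 24, x(22) = 24, x(23) = 10, x(24) = 6.
Since (x(23), x(24)) = (x(2), x(3)) = (10, 6) (two consecutive terms determine the rest), the sequence is eventually periodic: after a pre-period of length 2 it cycles with period 21.

21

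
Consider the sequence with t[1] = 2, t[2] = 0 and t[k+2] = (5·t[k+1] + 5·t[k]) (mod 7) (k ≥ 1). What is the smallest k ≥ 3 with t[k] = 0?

6

Listing terms: t[1] = 2,  t[2] = 0,  t[3] = 3,  t[4] = 1,  t[5] = 6,  t[6] = 0,  t[7] = 2,  t[8] = 3,  t[9] = 4,  t[10] = 0,  t[11] = 6,  t[12] = 2,  t[13] = 5,  t[14] = 0,  t[15] = 4,  t[16] = 6,  t[17] = 1,  t[18] = 0,  t[19] = 5,  t[20] = 4,  t[21] = 3,  t[22] = 0,  t[23] = 1,  t[24] = 5,  t[25] = 2,  t[26] = 0.
The sequence repeats with period 24.
The value 0 first appears (with k ≥ 3) at t[6].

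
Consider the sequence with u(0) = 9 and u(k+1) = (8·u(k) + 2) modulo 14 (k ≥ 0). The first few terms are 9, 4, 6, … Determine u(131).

u(0) = 9; u(1) = 4; u(2) = 6; u(3) = 8; u(4) = 10; u(5) = 12; u(6) = 0; u(7) = 2; u(8) = 4.
Since u(8) = u(1) = 4, the sequence is eventually periodic: after a pre-period of length 1 it cycles with period 7.
For k ≥ 1, u(k) depends only on (k - 1) mod 7. (131 - 1) mod 7 = 4, so u(131) = u(5) = 12.

12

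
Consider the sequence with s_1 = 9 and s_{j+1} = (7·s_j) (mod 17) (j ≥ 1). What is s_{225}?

9

We have s_1 = 9, s_2 = 12, s_3 = 16, s_4 = 10, s_5 = 2, s_6 = 14, s_7 = 13, s_8 = 6, s_9 = 8, s_{10} = 5, s_{11} = 1, s_{12} = 7, s_{13} = 15, s_{14} = 3, s_{15} = 4, s_{16} = 11, s_{17} = 9.
The sequence repeats with period 16.
(225 - 1) mod 16 = 0, so s_{225} = s_1 = 9.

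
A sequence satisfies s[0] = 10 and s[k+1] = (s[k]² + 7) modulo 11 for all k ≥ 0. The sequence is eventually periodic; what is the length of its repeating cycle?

3

Listing terms: s[0] = 10; s[1] = 8; s[2] = 5; s[3] = 10.
The sequence repeats with period 3.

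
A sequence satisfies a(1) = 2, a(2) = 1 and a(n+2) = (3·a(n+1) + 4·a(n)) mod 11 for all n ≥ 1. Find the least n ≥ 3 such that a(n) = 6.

We have a(1) = 2,  a(2) = 1,  a(3) = 0,  a(4) = 4,  a(5) = 1,  a(6) = 8,  a(7) = 6,  a(8) = 6,  a(9) = 9,  a(10) = 7,  a(11) = 2,  a(12) = 1.
The sequence repeats with period 10.
The value 6 first appears (with n ≥ 3) at a(7).

7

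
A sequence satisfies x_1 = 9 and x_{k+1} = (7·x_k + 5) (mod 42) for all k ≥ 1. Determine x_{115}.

33

Computing terms: x_1 = 9, x_2 = 26, x_3 = 19, x_4 = 12, x_5 = 5, x_6 = 40, x_7 = 33, x_8 = 26.
Since x_8 = x_2 = 26, the sequence is eventually periodic: after a pre-period of length 1 it cycles with period 6.
For k ≥ 2, x_k depends only on (k - 2) mod 6. (115 - 2) mod 6 = 5, so x_{115} = x_7 = 33.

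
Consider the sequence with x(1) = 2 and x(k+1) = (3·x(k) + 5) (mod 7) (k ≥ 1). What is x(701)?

5

Listing terms: x(1) = 2, x(2) = 4, x(3) = 3, x(4) = 0, x(5) = 5, x(6) = 6, x(7) = 2.
Since x(7) = x(1) = 2, the sequence is periodic with period 6.
So x(701) = x(1 + ((701-1) mod 6)) = x(5) = 5.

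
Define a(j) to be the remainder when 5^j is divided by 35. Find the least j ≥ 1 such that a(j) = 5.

Computing terms: a(0) = 1,  a(1) = 5,  a(2) = 25,  a(3) = 20,  a(4) = 30,  a(5) = 10,  a(6) = 15,  a(7) = 5.
Since a(7) = a(1) = 5, the sequence is eventually periodic: after a pre-period of length 1 it cycles with period 6.
The value 5 first appears (with j ≥ 1) at a(1).

1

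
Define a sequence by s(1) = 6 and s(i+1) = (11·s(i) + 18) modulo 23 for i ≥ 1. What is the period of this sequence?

22

Computing terms: s(1) = 6; s(2) = 15; s(3) = 22; s(4) = 7; s(5) = 3; s(6) = 5; s(7) = 4; s(8) = 16; s(9) = 10; s(10) = 13; s(11) = 0; s(12) = 18; s(13) = 9; s(14) = 2; s(15) = 17; s(16) = 21; s(17) = 19; s(18) = 20; s(19) = 8; s(20) = 14; s(21) = 11; s(22) = 1; s(23) = 6.
The sequence repeats with period 22.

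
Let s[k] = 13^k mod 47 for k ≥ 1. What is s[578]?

Listing terms: s[1] = 13, s[2] = 28, s[3] = 35, s[4] = 32, s[5] = 40, s[6] = 3, s[7] = 39, s[8] = 37, s[9] = 11, s[10] = 2, s[11] = 26, s[12] = 9, s[13] = 23, s[14] = 17, s[15] = 33, s[16] = 6, s[17] = 31, s[18] = 27, s[19] = 22, s[20] = 4, s[21] = 5, s[22] = 18, s[23] = 46, s[24] = 34, s[25] = 19, s[26] = 12, s[27] = 15, s[28] = 7, s[29] = 44, s[30] = 8, s[31] = 10, s[32] = 36, s[33] = 45, s[34] = 21, s[35] = 38, s[36] = 24, s[37] = 30, s[38] = 14, s[39] = 41, s[40] = 16, s[41] = 20, s[42] = 25, s[43] = 43, s[44] = 42, s[45] = 29, s[46] = 1, s[47] = 13.
Since s[47] = s[1] = 13, the sequence is periodic with period 46.
So s[578] = s[1 + ((578-1) mod 46)] = s[26] = 12.

12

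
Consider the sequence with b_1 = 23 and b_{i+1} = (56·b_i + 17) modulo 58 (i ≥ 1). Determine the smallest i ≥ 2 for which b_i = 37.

21

Computing terms: b_1 = 23, b_2 = 29, b_3 = 17, b_4 = 41, b_5 = 51, b_6 = 31, b_7 = 13, b_8 = 49, b_9 = 35, b_{10} = 5, b_{11} = 7, b_{12} = 3, b_{13} = 11, b_{14} = 53, b_{15} = 27, b_{16} = 21, b_{17} = 33, b_{18} = 9, b_{19} = 57, b_{20} = 19, b_{21} = 37, b_{22} = 1, b_{23} = 15, b_{24} = 45, b_{25} = 43, b_{26} = 47, b_{27} = 39, b_{28} = 55, b_{29} = 23.
The sequence repeats with period 28.
The value 37 first appears (with i ≥ 2) at b_{21}.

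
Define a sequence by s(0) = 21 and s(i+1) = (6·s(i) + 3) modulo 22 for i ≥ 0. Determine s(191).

Listing terms: s(0) = 21, s(1) = 19, s(2) = 7, s(3) = 1, s(4) = 9, s(5) = 13, s(6) = 15, s(7) = 5, s(8) = 11, s(9) = 3, s(10) = 21.
Since s(10) = s(0) = 21, the sequence is periodic with period 10.
So s(191) = s(0 + ((191-0) mod 10)) = s(1) = 19.

19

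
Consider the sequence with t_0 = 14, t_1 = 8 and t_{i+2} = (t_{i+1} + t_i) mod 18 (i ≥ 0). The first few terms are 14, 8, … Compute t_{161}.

We have t_0 = 14,  t_1 = 8,  t_2 = 4,  t_3 = 12,  t_4 = 16,  t_5 = 10,  t_6 = 8,  t_7 = 0,  t_8 = 8,  t_9 = 8,  t_{10} = 16,  t_{11} = 6,  t_{12} = 4,  t_{13} = 10,  t_{14} = 14,  t_{15} = 6,  t_{16} = 2,  t_{17} = 8,  t_{18} = 10,  t_{19} = 0,  t_{20} = 10,  t_{21} = 10,  t_{22} = 2,  t_{23} = 12,  t_{24} = 14,  t_{25} = 8.
Since (t_{24}, t_{25}) = (t_0, t_1) = (14, 8) (two consecutive terms determine the rest), the sequence is periodic with period 24.
So t_{161} = t_{0 + ((161-0) mod 24)} = t_{17} = 8.

8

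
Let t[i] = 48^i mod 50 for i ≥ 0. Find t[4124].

Listing terms: t[0] = 1; t[1] = 48; t[2] = 4; t[3] = 42; t[4] = 16; t[5] = 18; t[6] = 14; t[7] = 22; t[8] = 6; t[9] = 38; t[10] = 24; t[11] = 2; t[12] = 46; t[13] = 8; t[14] = 34; t[15] = 32; t[16] = 36; t[17] = 28; t[18] = 44; t[19] = 12; t[20] = 26; t[21] = 48.
Since t[21] = t[1] = 48, the sequence is eventually periodic: after a pre-period of length 1 it cycles with period 20.
For i ≥ 1, t[i] depends only on (i - 1) mod 20. (4124 - 1) mod 20 = 3, so t[4124] = t[4] = 16.

16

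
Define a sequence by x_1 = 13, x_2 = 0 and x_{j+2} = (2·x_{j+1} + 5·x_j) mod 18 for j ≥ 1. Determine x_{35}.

x_1 = 13; x_2 = 0; x_3 = 11; x_4 = 4; x_5 = 9; x_6 = 2; x_7 = 13; x_8 = 0.
Since (x_7, x_8) = (x_1, x_2) = (13, 0) (two consecutive terms determine the rest), the sequence is periodic with period 6.
(35 - 1) mod 6 = 4, so x_{35} = x_5 = 9.

9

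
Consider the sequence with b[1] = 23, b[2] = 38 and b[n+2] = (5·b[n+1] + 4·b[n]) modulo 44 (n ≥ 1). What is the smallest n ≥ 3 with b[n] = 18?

b[1] = 23; b[2] = 38; b[3] = 18; b[4] = 22; b[5] = 6; b[6] = 30; b[7] = 42; b[8] = 22; b[9] = 14; b[10] = 26; b[11] = 10; b[12] = 22; b[13] = 18; b[14] = 2; b[15] = 38; b[16] = 22; b[17] = 42; b[18] = 34; b[19] = 30; b[20] = 22; b[21] = 10; b[22] = 6; b[23] = 26; b[24] = 22; b[25] = 38; b[26] = 14; b[27] = 2; b[28] = 22; b[29] = 30; b[30] = 18; b[31] = 34; b[32] = 22; b[33] = 26; b[34] = 42; b[35] = 6; b[36] = 22; b[37] = 2; b[38] = 10; b[39] = 14; b[40] = 22; b[41] = 34; b[42] = 38; b[43] = 18.
Since (b[42], b[43]) = (b[2], b[3]) = (38, 18) (two consecutive terms determine the rest), the sequence is eventually periodic: after a pre-period of length 1 it cycles with period 40.
The value 18 first appears (with n ≥ 3) at b[3].

3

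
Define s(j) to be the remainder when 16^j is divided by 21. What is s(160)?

We have s(1) = 16, s(2) = 4, s(3) = 1, s(4) = 16.
The sequence repeats with period 3.
So s(160) = s(1 + ((160-1) mod 3)) = s(1) = 16.

16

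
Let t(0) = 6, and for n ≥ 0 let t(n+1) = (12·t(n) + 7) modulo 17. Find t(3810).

3

Listing terms: t(0) = 6; t(1) = 11; t(2) = 3; t(3) = 9; t(4) = 13; t(5) = 10; t(6) = 8; t(7) = 1; t(8) = 2; t(9) = 14; t(10) = 5; t(11) = 16; t(12) = 12; t(13) = 15; t(14) = 0; t(15) = 7; t(16) = 6.
The sequence repeats with period 16.
(3810 - 0) mod 16 = 2, so t(3810) = t(2) = 3.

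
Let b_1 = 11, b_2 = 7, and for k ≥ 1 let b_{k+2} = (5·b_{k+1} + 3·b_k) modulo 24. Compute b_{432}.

Listing terms: b_1 = 11, b_2 = 7, b_3 = 20, b_4 = 1, b_5 = 17, b_6 = 16, b_7 = 11, b_8 = 7.
Since (b_7, b_8) = (b_1, b_2) = (11, 7) (two consecutive terms determine the rest), the sequence is periodic with period 6.
(432 - 1) mod 6 = 5, so b_{432} = b_6 = 16.

16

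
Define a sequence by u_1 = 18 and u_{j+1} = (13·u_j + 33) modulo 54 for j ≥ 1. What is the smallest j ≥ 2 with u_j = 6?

17

We have u_1 = 18; u_2 = 51; u_3 = 48; u_4 = 9; u_5 = 42; u_6 = 39; u_7 = 0; u_8 = 33; u_9 = 30; u_{10} = 45; u_{11} = 24; u_{12} = 21; u_{13} = 36; u_{14} = 15; u_{15} = 12; u_{16} = 27; u_{17} = 6; u_{18} = 3; u_{19} = 18.
Since u_{19} = u_1 = 18, the sequence is periodic with period 18.
The value 6 first appears (with j ≥ 2) at u_{17}.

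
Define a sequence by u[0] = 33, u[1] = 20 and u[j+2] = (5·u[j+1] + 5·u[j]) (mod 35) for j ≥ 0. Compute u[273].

5

u[0] = 33; u[1] = 20; u[2] = 20; u[3] = 25; u[4] = 15; u[5] = 25; u[6] = 25; u[7] = 5; u[8] = 10; u[9] = 5; u[10] = 5; u[11] = 15; u[12] = 30; u[13] = 15; u[14] = 15; u[15] = 10; u[16] = 20; u[17] = 10; u[18] = 10; u[19] = 30; u[20] = 25; u[21] = 30; u[22] = 30; u[23] = 20; u[24] = 5; u[25] = 20; u[26] = 20.
Since (u[25], u[26]) = (u[1], u[2]) = (20, 20) (two consecutive terms determine the rest), the sequence is eventually periodic: after a pre-period of length 1 it cycles with period 24.
For j ≥ 1, u[j] depends only on (j - 1) mod 24. (273 - 1) mod 24 = 8, so u[273] = u[9] = 5.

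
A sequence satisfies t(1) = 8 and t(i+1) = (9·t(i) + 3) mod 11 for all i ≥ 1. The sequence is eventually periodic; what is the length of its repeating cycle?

5

Computing terms: t(1) = 8; t(2) = 9; t(3) = 7; t(4) = 0; t(5) = 3; t(6) = 8.
Since t(6) = t(1) = 8, the sequence is periodic with period 5.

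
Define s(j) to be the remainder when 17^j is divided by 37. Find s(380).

Computing terms: s(1) = 17; s(2) = 30; s(3) = 29; s(4) = 12; s(5) = 19; s(6) = 27; s(7) = 15; s(8) = 33; s(9) = 6; s(10) = 28; s(11) = 32; s(12) = 26; s(13) = 35; s(14) = 3; s(15) = 14; s(16) = 16; s(17) = 13; s(18) = 36; s(19) = 20; s(20) = 7; s(21) = 8; s(22) = 25; s(23) = 18; s(24) = 10; s(25) = 22; s(26) = 4; s(27) = 31; s(28) = 9; s(29) = 5; s(30) = 11; s(31) = 2; s(32) = 34; s(33) = 23; s(34) = 21; s(35) = 24; s(36) = 1; s(37) = 17.
Since s(37) = s(1) = 17, the sequence is periodic with period 36.
(380 - 1) mod 36 = 19, so s(380) = s(20) = 7.

7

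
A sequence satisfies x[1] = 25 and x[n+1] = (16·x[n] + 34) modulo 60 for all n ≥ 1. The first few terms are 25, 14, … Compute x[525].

x[1] = 25; x[2] = 14; x[3] = 18; x[4] = 22; x[5] = 26; x[6] = 30; x[7] = 34; x[8] = 38; x[9] = 42; x[10] = 46; x[11] = 50; x[12] = 54; x[13] = 58; x[14] = 2; x[15] = 6; x[16] = 10; x[17] = 14.
Since x[17] = x[2] = 14, the sequence is eventually periodic: after a pre-period of length 1 it cycles with period 15.
For n ≥ 2, x[n] depends only on (n - 2) mod 15. (525 - 2) mod 15 = 13, so x[525] = x[15] = 6.

6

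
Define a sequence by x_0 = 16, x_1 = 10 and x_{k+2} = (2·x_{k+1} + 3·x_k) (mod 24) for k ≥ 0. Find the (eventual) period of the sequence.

Listing terms: x_0 = 16, x_1 = 10, x_2 = 20, x_3 = 22, x_4 = 8, x_5 = 10, x_6 = 20.
Since (x_5, x_6) = (x_1, x_2) = (10, 20) (two consecutive terms determine the rest), the sequence is eventually periodic: after a pre-period of length 1 it cycles with period 4.

4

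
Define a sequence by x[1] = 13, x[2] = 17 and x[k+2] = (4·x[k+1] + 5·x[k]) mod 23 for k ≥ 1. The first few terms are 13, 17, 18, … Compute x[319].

We have x[1] = 13, x[2] = 17, x[3] = 18, x[4] = 19, x[5] = 5, x[6] = 0, x[7] = 2, x[8] = 8, x[9] = 19, x[10] = 1, x[11] = 7, x[12] = 10, x[13] = 6, x[14] = 5, x[15] = 4, x[16] = 18, x[17] = 0, x[18] = 21, x[19] = 15, x[20] = 4, x[21] = 22, x[22] = 16, x[23] = 13, x[24] = 17.
Since (x[23], x[24]) = (x[1], x[2]) = (13, 17) (two consecutive terms determine the rest), the sequence is periodic with period 22.
(319 - 1) mod 22 = 10, so x[319] = x[11] = 7.

7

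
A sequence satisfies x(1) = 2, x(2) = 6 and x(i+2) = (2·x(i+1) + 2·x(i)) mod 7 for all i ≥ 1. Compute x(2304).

Listing terms: x(1) = 2,  x(2) = 6,  x(3) = 2,  x(4) = 2,  x(5) = 1,  x(6) = 6,  x(7) = 0,  x(8) = 5,  x(9) = 3,  x(10) = 2,  x(11) = 3,  x(12) = 3,  x(13) = 5,  x(14) = 2,  x(15) = 0,  x(16) = 4,  x(17) = 1,  x(18) = 3,  x(19) = 1,  x(20) = 1,  x(21) = 4,  x(22) = 3,  x(23) = 0,  x(24) = 6,  x(25) = 5,  x(26) = 1,  x(27) = 5,  x(28) = 5,  x(29) = 6,  x(30) = 1,  x(31) = 0,  x(32) = 2,  x(33) = 4,  x(34) = 5,  x(35) = 4,  x(36) = 4,  x(37) = 2,  x(38) = 5,  x(39) = 0,  x(40) = 3,  x(41) = 6,  x(42) = 4,  x(43) = 6,  x(44) = 6,  x(45) = 3,  x(46) = 4,  x(47) = 0,  x(48) = 1,  x(49) = 2,  x(50) = 6.
Since (x(49), x(50)) = (x(1), x(2)) = (2, 6) (two consecutive terms determine the rest), the sequence is periodic with period 48.
So x(2304) = x(1 + ((2304-1) mod 48)) = x(48) = 1.

1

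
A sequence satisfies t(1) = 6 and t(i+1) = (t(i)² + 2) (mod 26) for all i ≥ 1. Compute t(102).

Listing terms: t(1) = 6,  t(2) = 12,  t(3) = 16,  t(4) = 24,  t(5) = 6.
The sequence repeats with period 4.
(102 - 1) mod 4 = 1, so t(102) = t(2) = 12.

12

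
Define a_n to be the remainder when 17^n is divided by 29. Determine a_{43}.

12

Listing terms: a_0 = 1,  a_1 = 17,  a_2 = 28,  a_3 = 12,  a_4 = 1.
The sequence repeats with period 4.
(43 - 0) mod 4 = 3, so a_{43} = a_3 = 12.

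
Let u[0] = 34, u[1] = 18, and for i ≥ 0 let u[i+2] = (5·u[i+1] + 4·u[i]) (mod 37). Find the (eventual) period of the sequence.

36

Listing terms: u[0] = 34, u[1] = 18, u[2] = 4, u[3] = 18, u[4] = 32, u[5] = 10, u[6] = 30, u[7] = 5, u[8] = 34, u[9] = 5, u[10] = 13, u[11] = 11, u[12] = 33, u[13] = 24, u[14] = 30, u[15] = 24, u[16] = 18, u[17] = 1, u[18] = 3, u[19] = 19, u[20] = 33, u[21] = 19, u[22] = 5, u[23] = 27, u[24] = 7, u[25] = 32, u[26] = 3, u[27] = 32, u[28] = 24, u[29] = 26, u[30] = 4, u[31] = 13, u[32] = 7, u[33] = 13, u[34] = 19, u[35] = 36, u[36] = 34, u[37] = 18.
Since (u[36], u[37]) = (u[0], u[1]) = (34, 18) (two consecutive terms determine the rest), the sequence is periodic with period 36.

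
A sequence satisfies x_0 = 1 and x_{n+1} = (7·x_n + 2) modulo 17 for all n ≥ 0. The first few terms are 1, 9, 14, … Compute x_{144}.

Listing terms: x_0 = 1, x_1 = 9, x_2 = 14, x_3 = 15, x_4 = 5, x_5 = 3, x_6 = 6, x_7 = 10, x_8 = 4, x_9 = 13, x_{10} = 8, x_{11} = 7, x_{12} = 0, x_{13} = 2, x_{14} = 16, x_{15} = 12, x_{16} = 1.
Since x_{16} = x_0 = 1, the sequence is periodic with period 16.
(144 - 0) mod 16 = 0, so x_{144} = x_0 = 1.

1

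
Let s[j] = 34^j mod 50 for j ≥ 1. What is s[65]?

24

We have s[1] = 34, s[2] = 6, s[3] = 4, s[4] = 36, s[5] = 24, s[6] = 16, s[7] = 44, s[8] = 46, s[9] = 14, s[10] = 26, s[11] = 34.
The sequence repeats with period 10.
So s[65] = s[1 + ((65-1) mod 10)] = s[5] = 24.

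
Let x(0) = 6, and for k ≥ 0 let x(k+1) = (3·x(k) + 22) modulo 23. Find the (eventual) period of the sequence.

11

x(0) = 6; x(1) = 17; x(2) = 4; x(3) = 11; x(4) = 9; x(5) = 3; x(6) = 8; x(7) = 0; x(8) = 22; x(9) = 19; x(10) = 10; x(11) = 6.
The sequence repeats with period 11.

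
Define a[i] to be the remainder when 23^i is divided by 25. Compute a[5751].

2

We have a[1] = 23,  a[2] = 4,  a[3] = 17,  a[4] = 16,  a[5] = 18,  a[6] = 14,  a[7] = 22,  a[8] = 6,  a[9] = 13,  a[10] = 24,  a[11] = 2,  a[12] = 21,  a[13] = 8,  a[14] = 9,  a[15] = 7,  a[16] = 11,  a[17] = 3,  a[18] = 19,  a[19] = 12,  a[20] = 1,  a[21] = 23.
Since a[21] = a[1] = 23, the sequence is periodic with period 20.
So a[5751] = a[1 + ((5751-1) mod 20)] = a[11] = 2.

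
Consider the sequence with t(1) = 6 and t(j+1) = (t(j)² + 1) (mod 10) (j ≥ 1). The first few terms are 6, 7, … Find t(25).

We have t(1) = 6, t(2) = 7, t(3) = 0, t(4) = 1, t(5) = 2, t(6) = 5, t(7) = 6.
The sequence repeats with period 6.
(25 - 1) mod 6 = 0, so t(25) = t(1) = 6.

6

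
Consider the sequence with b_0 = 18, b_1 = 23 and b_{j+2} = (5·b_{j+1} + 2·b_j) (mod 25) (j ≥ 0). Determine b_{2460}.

7

b_0 = 18; b_1 = 23; b_2 = 1; b_3 = 1; b_4 = 7; b_5 = 12; b_6 = 24; b_7 = 19; b_8 = 18; b_9 = 3; b_{10} = 1; b_{11} = 11; b_{12} = 7; b_{13} = 7; b_{14} = 24; b_{15} = 9; b_{16} = 18; b_{17} = 8; b_{18} = 1; b_{19} = 21; b_{20} = 7; b_{21} = 2; b_{22} = 24; b_{23} = 24; b_{24} = 18; b_{25} = 13; b_{26} = 1; b_{27} = 6; b_{28} = 7; b_{29} = 22; b_{30} = 24; b_{31} = 14; b_{32} = 18; b_{33} = 18; b_{34} = 1; b_{35} = 16; b_{36} = 7; b_{37} = 17; b_{38} = 24; b_{39} = 4; b_{40} = 18; b_{41} = 23.
Since (b_{40}, b_{41}) = (b_0, b_1) = (18, 23) (two consecutive terms determine the rest), the sequence is periodic with period 40.
So b_{2460} = b_{0 + ((2460-0) mod 40)} = b_{20} = 7.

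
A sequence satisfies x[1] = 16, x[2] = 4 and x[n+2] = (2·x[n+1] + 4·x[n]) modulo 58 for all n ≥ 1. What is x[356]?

We have x[1] = 16, x[2] = 4, x[3] = 14, x[4] = 44, x[5] = 28, x[6] = 0, x[7] = 54, x[8] = 50, x[9] = 26, x[10] = 20, x[11] = 28, x[12] = 20, x[13] = 36, x[14] = 36, x[15] = 42, x[16] = 54, x[17] = 44, x[18] = 14, x[19] = 30, x[20] = 0, x[21] = 4, x[22] = 8, x[23] = 32, x[24] = 38, x[25] = 30, x[26] = 38, x[27] = 22, x[28] = 22, x[29] = 16, x[30] = 4.
Since (x[29], x[30]) = (x[1], x[2]) = (16, 4) (two consecutive terms determine the rest), the sequence is periodic with period 28.
(356 - 1) mod 28 = 19, so x[356] = x[20] = 0.

0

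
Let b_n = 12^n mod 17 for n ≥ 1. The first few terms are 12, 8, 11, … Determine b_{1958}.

2

Listing terms: b_1 = 12,  b_2 = 8,  b_3 = 11,  b_4 = 13,  b_5 = 3,  b_6 = 2,  b_7 = 7,  b_8 = 16,  b_9 = 5,  b_{10} = 9,  b_{11} = 6,  b_{12} = 4,  b_{13} = 14,  b_{14} = 15,  b_{15} = 10,  b_{16} = 1,  b_{17} = 12.
The sequence repeats with period 16.
(1958 - 1) mod 16 = 5, so b_{1958} = b_6 = 2.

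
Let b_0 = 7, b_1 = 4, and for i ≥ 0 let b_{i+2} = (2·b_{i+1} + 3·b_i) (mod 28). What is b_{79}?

Computing terms: b_0 = 7, b_1 = 4, b_2 = 1, b_3 = 14, b_4 = 3, b_5 = 20, b_6 = 21, b_7 = 18, b_8 = 15, b_9 = 0, b_{10} = 17, b_{11} = 6, b_{12} = 7, b_{13} = 4.
Since (b_{12}, b_{13}) = (b_0, b_1) = (7, 4) (two consecutive terms determine the rest), the sequence is periodic with period 12.
(79 - 0) mod 12 = 7, so b_{79} = b_7 = 18.

18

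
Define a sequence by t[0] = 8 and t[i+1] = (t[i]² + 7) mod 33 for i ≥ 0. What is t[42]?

Computing terms: t[0] = 8, t[1] = 5, t[2] = 32, t[3] = 8.
Since t[3] = t[0] = 8, the sequence is periodic with period 3.
(42 - 0) mod 3 = 0, so t[42] = t[0] = 8.

8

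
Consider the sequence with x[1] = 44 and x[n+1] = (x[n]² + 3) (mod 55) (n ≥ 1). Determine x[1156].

4

Listing terms: x[1] = 44,  x[2] = 14,  x[3] = 34,  x[4] = 4,  x[5] = 19,  x[6] = 34.
Since x[6] = x[3] = 34, the sequence is eventually periodic: after a pre-period of length 2 it cycles with period 3.
For n ≥ 3, x[n] depends only on (n - 3) mod 3. (1156 - 3) mod 3 = 1, so x[1156] = x[4] = 4.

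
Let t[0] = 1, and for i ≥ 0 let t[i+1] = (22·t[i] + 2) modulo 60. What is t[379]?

t[0] = 1; t[1] = 24; t[2] = 50; t[3] = 22; t[4] = 6; t[5] = 14; t[6] = 10; t[7] = 42; t[8] = 26; t[9] = 34; t[10] = 30; t[11] = 2; t[12] = 46; t[13] = 54; t[14] = 50.
Since t[14] = t[2] = 50, the sequence is eventually periodic: after a pre-period of length 2 it cycles with period 12.
For i ≥ 2, t[i] depends only on (i - 2) mod 12. (379 - 2) mod 12 = 5, so t[379] = t[7] = 42.

42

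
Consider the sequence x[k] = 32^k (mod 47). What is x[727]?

2

We have x[0] = 1; x[1] = 32; x[2] = 37; x[3] = 9; x[4] = 6; x[5] = 4; x[6] = 34; x[7] = 7; x[8] = 36; x[9] = 24; x[10] = 16; x[11] = 42; x[12] = 28; x[13] = 3; x[14] = 2; x[15] = 17; x[16] = 27; x[17] = 18; x[18] = 12; x[19] = 8; x[20] = 21; x[21] = 14; x[22] = 25; x[23] = 1.
Since x[23] = x[0] = 1, the sequence is periodic with period 23.
So x[727] = x[0 + ((727-0) mod 23)] = x[14] = 2.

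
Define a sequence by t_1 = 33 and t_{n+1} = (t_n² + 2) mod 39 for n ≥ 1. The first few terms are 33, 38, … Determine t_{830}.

We have t_1 = 33,  t_2 = 38,  t_3 = 3,  t_4 = 11,  t_5 = 6,  t_6 = 38.
Since t_6 = t_2 = 38, the sequence is eventually periodic: after a pre-period of length 1 it cycles with period 4.
For n ≥ 2, t_n depends only on (n - 2) mod 4. (830 - 2) mod 4 = 0, so t_{830} = t_2 = 38.

38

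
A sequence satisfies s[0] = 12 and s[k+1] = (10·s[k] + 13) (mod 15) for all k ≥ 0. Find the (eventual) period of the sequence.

We have s[0] = 12; s[1] = 13; s[2] = 8; s[3] = 3; s[4] = 13.
Since s[4] = s[1] = 13, the sequence is eventually periodic: after a pre-period of length 1 it cycles with period 3.

3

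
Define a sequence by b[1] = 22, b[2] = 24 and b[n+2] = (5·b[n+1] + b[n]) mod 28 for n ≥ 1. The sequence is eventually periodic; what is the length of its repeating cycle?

6

b[1] = 22; b[2] = 24; b[3] = 2; b[4] = 6; b[5] = 4; b[6] = 26; b[7] = 22; b[8] = 24.
The sequence repeats with period 6.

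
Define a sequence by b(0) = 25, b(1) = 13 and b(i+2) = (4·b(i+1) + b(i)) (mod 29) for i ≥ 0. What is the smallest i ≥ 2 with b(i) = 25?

Computing terms: b(0) = 25; b(1) = 13; b(2) = 19; b(3) = 2; b(4) = 27; b(5) = 23; b(6) = 3; b(7) = 6; b(8) = 27; b(9) = 27; b(10) = 19; b(11) = 16; b(12) = 25; b(13) = 0; b(14) = 25; b(15) = 13.
The sequence repeats with period 14.
The value 25 first appears (with i ≥ 2) at b(12).

12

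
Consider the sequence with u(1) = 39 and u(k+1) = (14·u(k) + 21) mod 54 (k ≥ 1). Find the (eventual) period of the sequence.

Computing terms: u(1) = 39; u(2) = 27; u(3) = 21; u(4) = 45; u(5) = 3; u(6) = 9; u(7) = 39.
The sequence repeats with period 6.

6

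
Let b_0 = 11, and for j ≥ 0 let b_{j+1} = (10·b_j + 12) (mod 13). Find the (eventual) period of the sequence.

We have b_0 = 11; b_1 = 5; b_2 = 10; b_3 = 8; b_4 = 1; b_5 = 9; b_6 = 11.
The sequence repeats with period 6.

6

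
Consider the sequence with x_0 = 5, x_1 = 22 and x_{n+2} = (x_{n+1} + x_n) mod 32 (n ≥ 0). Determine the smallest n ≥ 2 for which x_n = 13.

x_0 = 5, x_1 = 22, x_2 = 27, x_3 = 17, x_4 = 12, x_5 = 29, x_6 = 9, x_7 = 6, x_8 = 15, x_9 = 21, x_{10} = 4, x_{11} = 25, x_{12} = 29, x_{13} = 22, x_{14} = 19, x_{15} = 9, x_{16} = 28, x_{17} = 5, x_{18} = 1, x_{19} = 6, x_{20} = 7, x_{21} = 13, x_{22} = 20, x_{23} = 1, x_{24} = 21, x_{25} = 22, x_{26} = 11, x_{27} = 1, x_{28} = 12, x_{29} = 13, x_{30} = 25, x_{31} = 6, x_{32} = 31, x_{33} = 5, x_{34} = 4, x_{35} = 9, x_{36} = 13, x_{37} = 22, x_{38} = 3, x_{39} = 25, x_{40} = 28, x_{41} = 21, x_{42} = 17, x_{43} = 6, x_{44} = 23, x_{45} = 29, x_{46} = 20, x_{47} = 17, x_{48} = 5, x_{49} = 22.
The sequence repeats with period 48.
The value 13 first appears (with n ≥ 2) at x_{21}.

21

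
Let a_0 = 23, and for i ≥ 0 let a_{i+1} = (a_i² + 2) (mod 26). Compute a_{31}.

25

Computing terms: a_0 = 23; a_1 = 11; a_2 = 19; a_3 = 25; a_4 = 3; a_5 = 11.
Since a_5 = a_1 = 11, the sequence is eventually periodic: after a pre-period of length 1 it cycles with period 4.
For i ≥ 1, a_i depends only on (i - 1) mod 4. (31 - 1) mod 4 = 2, so a_{31} = a_3 = 25.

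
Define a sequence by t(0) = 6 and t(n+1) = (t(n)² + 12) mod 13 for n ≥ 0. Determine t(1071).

3

t(0) = 6,  t(1) = 9,  t(2) = 2,  t(3) = 3,  t(4) = 8,  t(5) = 11,  t(6) = 3.
Since t(6) = t(3) = 3, the sequence is eventually periodic: after a pre-period of length 3 it cycles with period 3.
For n ≥ 3, t(n) depends only on (n - 3) mod 3. (1071 - 3) mod 3 = 0, so t(1071) = t(3) = 3.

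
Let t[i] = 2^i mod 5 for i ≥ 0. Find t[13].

2

t[0] = 1, t[1] = 2, t[2] = 4, t[3] = 3, t[4] = 1.
The sequence repeats with period 4.
So t[13] = t[0 + ((13-0) mod 4)] = t[1] = 2.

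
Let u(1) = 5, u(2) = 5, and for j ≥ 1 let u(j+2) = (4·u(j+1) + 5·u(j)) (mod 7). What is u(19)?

5

We have u(1) = 5,  u(2) = 5,  u(3) = 3,  u(4) = 2,  u(5) = 2,  u(6) = 4,  u(7) = 5,  u(8) = 5.
Since (u(7), u(8)) = (u(1), u(2)) = (5, 5) (two consecutive terms determine the rest), the sequence is periodic with period 6.
(19 - 1) mod 6 = 0, so u(19) = u(1) = 5.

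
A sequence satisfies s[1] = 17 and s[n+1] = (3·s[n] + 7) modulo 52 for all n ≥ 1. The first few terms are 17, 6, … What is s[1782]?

Listing terms: s[1] = 17, s[2] = 6, s[3] = 25, s[4] = 30, s[5] = 45, s[6] = 38, s[7] = 17.
Since s[7] = s[1] = 17, the sequence is periodic with period 6.
So s[1782] = s[1 + ((1782-1) mod 6)] = s[6] = 38.

38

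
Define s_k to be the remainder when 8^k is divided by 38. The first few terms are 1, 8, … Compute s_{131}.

12

Listing terms: s_0 = 1,  s_1 = 8,  s_2 = 26,  s_3 = 18,  s_4 = 30,  s_5 = 12,  s_6 = 20,  s_7 = 8.
Since s_7 = s_1 = 8, the sequence is eventually periodic: after a pre-period of length 1 it cycles with period 6.
For k ≥ 1, s_k depends only on (k - 1) mod 6. (131 - 1) mod 6 = 4, so s_{131} = s_5 = 12.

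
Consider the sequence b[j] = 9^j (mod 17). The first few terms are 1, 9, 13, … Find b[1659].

15

b[0] = 1, b[1] = 9, b[2] = 13, b[3] = 15, b[4] = 16, b[5] = 8, b[6] = 4, b[7] = 2, b[8] = 1.
Since b[8] = b[0] = 1, the sequence is periodic with period 8.
So b[1659] = b[0 + ((1659-0) mod 8)] = b[3] = 15.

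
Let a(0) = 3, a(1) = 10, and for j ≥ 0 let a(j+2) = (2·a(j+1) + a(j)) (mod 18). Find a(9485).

Computing terms: a(0) = 3, a(1) = 10, a(2) = 5, a(3) = 2, a(4) = 9, a(5) = 2, a(6) = 13, a(7) = 10, a(8) = 15, a(9) = 4, a(10) = 5, a(11) = 14, a(12) = 15, a(13) = 8, a(14) = 13, a(15) = 16, a(16) = 9, a(17) = 16, a(18) = 5, a(19) = 8, a(20) = 3, a(21) = 14, a(22) = 13, a(23) = 4, a(24) = 3, a(25) = 10.
The sequence repeats with period 24.
So a(9485) = a(0 + ((9485-0) mod 24)) = a(5) = 2.

2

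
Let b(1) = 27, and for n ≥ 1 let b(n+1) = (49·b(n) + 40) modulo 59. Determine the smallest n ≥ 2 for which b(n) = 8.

28

We have b(1) = 27; b(2) = 6; b(3) = 39; b(4) = 4; b(5) = 0; b(6) = 40; b(7) = 53; b(8) = 41; b(9) = 43; b(10) = 23; b(11) = 46; b(12) = 52; b(13) = 51; b(14) = 2; b(15) = 20; b(16) = 17; b(17) = 47; b(18) = 42; b(19) = 33; b(20) = 5; b(21) = 49; b(22) = 22; b(23) = 56; b(24) = 11; b(25) = 48; b(26) = 32; b(27) = 15; b(28) = 8; b(29) = 19; b(30) = 27.
Since b(30) = b(1) = 27, the sequence is periodic with period 29.
The value 8 first appears (with n ≥ 2) at b(28).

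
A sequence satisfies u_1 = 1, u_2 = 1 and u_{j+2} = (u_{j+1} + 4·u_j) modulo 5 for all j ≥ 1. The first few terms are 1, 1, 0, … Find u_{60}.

0

We have u_1 = 1,  u_2 = 1,  u_3 = 0,  u_4 = 4,  u_5 = 4,  u_6 = 0,  u_7 = 1,  u_8 = 1.
Since (u_7, u_8) = (u_1, u_2) = (1, 1) (two consecutive terms determine the rest), the sequence is periodic with period 6.
So u_{60} = u_{1 + ((60-1) mod 6)} = u_6 = 0.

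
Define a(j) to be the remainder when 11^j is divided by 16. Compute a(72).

1

Listing terms: a(0) = 1, a(1) = 11, a(2) = 9, a(3) = 3, a(4) = 1.
The sequence repeats with period 4.
So a(72) = a(0 + ((72-0) mod 4)) = a(0) = 1.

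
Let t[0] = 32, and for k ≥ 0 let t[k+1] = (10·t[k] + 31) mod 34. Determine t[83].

13

Computing terms: t[0] = 32, t[1] = 11, t[2] = 5, t[3] = 13, t[4] = 25, t[5] = 9, t[6] = 19, t[7] = 17, t[8] = 31, t[9] = 1, t[10] = 7, t[11] = 33, t[12] = 21, t[13] = 3, t[14] = 27, t[15] = 29, t[16] = 15, t[17] = 11.
Since t[17] = t[1] = 11, the sequence is eventually periodic: after a pre-period of length 1 it cycles with period 16.
For k ≥ 1, t[k] depends only on (k - 1) mod 16. (83 - 1) mod 16 = 2, so t[83] = t[3] = 13.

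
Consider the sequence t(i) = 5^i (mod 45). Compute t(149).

20

Computing terms: t(0) = 1, t(1) = 5, t(2) = 25, t(3) = 35, t(4) = 40, t(5) = 20, t(6) = 10, t(7) = 5.
Since t(7) = t(1) = 5, the sequence is eventually periodic: after a pre-period of length 1 it cycles with period 6.
For i ≥ 1, t(i) depends only on (i - 1) mod 6. (149 - 1) mod 6 = 4, so t(149) = t(5) = 20.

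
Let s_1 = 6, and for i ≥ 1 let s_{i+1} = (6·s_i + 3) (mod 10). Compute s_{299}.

Computing terms: s_1 = 6, s_2 = 9, s_3 = 7, s_4 = 5, s_5 = 3, s_6 = 1, s_7 = 9.
Since s_7 = s_2 = 9, the sequence is eventually periodic: after a pre-period of length 1 it cycles with period 5.
For i ≥ 2, s_i depends only on (i - 2) mod 5. (299 - 2) mod 5 = 2, so s_{299} = s_4 = 5.

5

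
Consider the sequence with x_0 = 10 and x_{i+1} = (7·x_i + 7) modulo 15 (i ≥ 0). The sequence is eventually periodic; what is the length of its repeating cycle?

12

x_0 = 10,  x_1 = 2,  x_2 = 6,  x_3 = 4,  x_4 = 5,  x_5 = 12,  x_6 = 1,  x_7 = 14,  x_8 = 0,  x_9 = 7,  x_{10} = 11,  x_{11} = 9,  x_{12} = 10.
Since x_{12} = x_0 = 10, the sequence is periodic with period 12.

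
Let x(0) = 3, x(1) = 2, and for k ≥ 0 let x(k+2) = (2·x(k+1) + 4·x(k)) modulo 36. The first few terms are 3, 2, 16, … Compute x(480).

Computing terms: x(0) = 3,  x(1) = 2,  x(2) = 16,  x(3) = 4,  x(4) = 0,  x(5) = 16,  x(6) = 32,  x(7) = 20,  x(8) = 24,  x(9) = 20,  x(10) = 28,  x(11) = 28,  x(12) = 24,  x(13) = 16,  x(14) = 20,  x(15) = 32,  x(16) = 0,  x(17) = 20,  x(18) = 4,  x(19) = 16,  x(20) = 12,  x(21) = 16,  x(22) = 8,  x(23) = 8,  x(24) = 12,  x(25) = 20,  x(26) = 16,  x(27) = 4.
Since (x(26), x(27)) = (x(2), x(3)) = (16, 4) (two consecutive terms determine the rest), the sequence is eventually periodic: after a pre-period of length 2 it cycles with period 24.
For k ≥ 2, x(k) depends only on (k - 2) mod 24. (480 - 2) mod 24 = 22, so x(480) = x(24) = 12.

12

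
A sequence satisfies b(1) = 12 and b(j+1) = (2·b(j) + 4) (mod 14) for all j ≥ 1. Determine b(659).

Listing terms: b(1) = 12; b(2) = 0; b(3) = 4; b(4) = 12.
The sequence repeats with period 3.
So b(659) = b(1 + ((659-1) mod 3)) = b(2) = 0.

0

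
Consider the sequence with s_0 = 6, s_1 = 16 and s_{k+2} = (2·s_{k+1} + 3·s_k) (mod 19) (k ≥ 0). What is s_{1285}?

1

Listing terms: s_0 = 6; s_1 = 16; s_2 = 12; s_3 = 15; s_4 = 9; s_5 = 6; s_6 = 1; s_7 = 1; s_8 = 5; s_9 = 13; s_{10} = 3; s_{11} = 7; s_{12} = 4; s_{13} = 10; s_{14} = 13; s_{15} = 18; s_{16} = 18; s_{17} = 14; s_{18} = 6; s_{19} = 16.
Since (s_{18}, s_{19}) = (s_0, s_1) = (6, 16) (two consecutive terms determine the rest), the sequence is periodic with period 18.
So s_{1285} = s_{0 + ((1285-0) mod 18)} = s_7 = 1.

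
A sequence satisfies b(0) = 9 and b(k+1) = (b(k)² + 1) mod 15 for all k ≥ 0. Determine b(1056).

11

Computing terms: b(0) = 9,  b(1) = 7,  b(2) = 5,  b(3) = 11,  b(4) = 2,  b(5) = 5.
Since b(5) = b(2) = 5, the sequence is eventually periodic: after a pre-period of length 2 it cycles with period 3.
For k ≥ 2, b(k) depends only on (k - 2) mod 3. (1056 - 2) mod 3 = 1, so b(1056) = b(3) = 11.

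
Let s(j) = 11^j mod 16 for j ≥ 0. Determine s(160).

s(0) = 1,  s(1) = 11,  s(2) = 9,  s(3) = 3,  s(4) = 1.
Since s(4) = s(0) = 1, the sequence is periodic with period 4.
(160 - 0) mod 4 = 0, so s(160) = s(0) = 1.

1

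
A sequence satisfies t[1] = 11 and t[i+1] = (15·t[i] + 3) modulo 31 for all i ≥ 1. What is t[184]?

We have t[1] = 11,  t[2] = 13,  t[3] = 12,  t[4] = 28,  t[5] = 20,  t[6] = 24,  t[7] = 22,  t[8] = 23,  t[9] = 7,  t[10] = 15,  t[11] = 11.
The sequence repeats with period 10.
(184 - 1) mod 10 = 3, so t[184] = t[4] = 28.

28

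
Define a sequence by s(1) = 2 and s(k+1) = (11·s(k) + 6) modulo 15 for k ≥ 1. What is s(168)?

4

Listing terms: s(1) = 2; s(2) = 13; s(3) = 14; s(4) = 10; s(5) = 11; s(6) = 7; s(7) = 8; s(8) = 4; s(9) = 5; s(10) = 1; s(11) = 2.
Since s(11) = s(1) = 2, the sequence is periodic with period 10.
So s(168) = s(1 + ((168-1) mod 10)) = s(8) = 4.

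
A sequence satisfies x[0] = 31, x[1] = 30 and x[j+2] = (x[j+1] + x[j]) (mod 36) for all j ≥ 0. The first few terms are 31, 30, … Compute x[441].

15

Computing terms: x[0] = 31,  x[1] = 30,  x[2] = 25,  x[3] = 19,  x[4] = 8,  x[5] = 27,  x[6] = 35,  x[7] = 26,  x[8] = 25,  x[9] = 15,  x[10] = 4,  x[11] = 19,  x[12] = 23,  x[13] = 6,  x[14] = 29,  x[15] = 35,  x[16] = 28,  x[17] = 27,  x[18] = 19,  x[19] = 10,  x[20] = 29,  x[21] = 3,  x[22] = 32,  x[23] = 35,  x[24] = 31,  x[25] = 30.
The sequence repeats with period 24.
So x[441] = x[0 + ((441-0) mod 24)] = x[9] = 15.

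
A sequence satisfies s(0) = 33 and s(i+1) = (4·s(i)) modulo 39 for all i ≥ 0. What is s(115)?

15

Listing terms: s(0) = 33,  s(1) = 15,  s(2) = 21,  s(3) = 6,  s(4) = 24,  s(5) = 18,  s(6) = 33.
The sequence repeats with period 6.
So s(115) = s(0 + ((115-0) mod 6)) = s(1) = 15.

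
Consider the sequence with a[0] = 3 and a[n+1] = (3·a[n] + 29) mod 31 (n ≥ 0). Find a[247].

Computing terms: a[0] = 3; a[1] = 7; a[2] = 19; a[3] = 24; a[4] = 8; a[5] = 22; a[6] = 2; a[7] = 4; a[8] = 10; a[9] = 28; a[10] = 20; a[11] = 27; a[12] = 17; a[13] = 18; a[14] = 21; a[15] = 30; a[16] = 26; a[17] = 14; a[18] = 9; a[19] = 25; a[20] = 11; a[21] = 0; a[22] = 29; a[23] = 23; a[24] = 5; a[25] = 13; a[26] = 6; a[27] = 16; a[28] = 15; a[29] = 12; a[30] = 3.
Since a[30] = a[0] = 3, the sequence is periodic with period 30.
So a[247] = a[0 + ((247-0) mod 30)] = a[7] = 4.

4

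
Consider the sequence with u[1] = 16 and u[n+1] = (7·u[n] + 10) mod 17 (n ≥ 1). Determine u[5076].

6

Listing terms: u[1] = 16,  u[2] = 3,  u[3] = 14,  u[4] = 6,  u[5] = 1,  u[6] = 0,  u[7] = 10,  u[8] = 12,  u[9] = 9,  u[10] = 5,  u[11] = 11,  u[12] = 2,  u[13] = 7,  u[14] = 8,  u[15] = 15,  u[16] = 13,  u[17] = 16.
The sequence repeats with period 16.
So u[5076] = u[1 + ((5076-1) mod 16)] = u[4] = 6.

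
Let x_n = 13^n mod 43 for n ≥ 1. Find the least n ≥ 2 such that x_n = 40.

Listing terms: x_1 = 13,  x_2 = 40,  x_3 = 4,  x_4 = 9,  x_5 = 31,  x_6 = 16,  x_7 = 36,  x_8 = 38,  x_9 = 21,  x_{10} = 15,  x_{11} = 23,  x_{12} = 41,  x_{13} = 17,  x_{14} = 6,  x_{15} = 35,  x_{16} = 25,  x_{17} = 24,  x_{18} = 11,  x_{19} = 14,  x_{20} = 10,  x_{21} = 1,  x_{22} = 13.
Since x_{22} = x_1 = 13, the sequence is periodic with period 21.
The value 40 first appears (with n ≥ 2) at x_2.

2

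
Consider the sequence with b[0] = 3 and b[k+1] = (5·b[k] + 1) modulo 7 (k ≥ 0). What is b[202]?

Computing terms: b[0] = 3; b[1] = 2; b[2] = 4; b[3] = 0; b[4] = 1; b[5] = 6; b[6] = 3.
The sequence repeats with period 6.
So b[202] = b[0 + ((202-0) mod 6)] = b[4] = 1.

1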